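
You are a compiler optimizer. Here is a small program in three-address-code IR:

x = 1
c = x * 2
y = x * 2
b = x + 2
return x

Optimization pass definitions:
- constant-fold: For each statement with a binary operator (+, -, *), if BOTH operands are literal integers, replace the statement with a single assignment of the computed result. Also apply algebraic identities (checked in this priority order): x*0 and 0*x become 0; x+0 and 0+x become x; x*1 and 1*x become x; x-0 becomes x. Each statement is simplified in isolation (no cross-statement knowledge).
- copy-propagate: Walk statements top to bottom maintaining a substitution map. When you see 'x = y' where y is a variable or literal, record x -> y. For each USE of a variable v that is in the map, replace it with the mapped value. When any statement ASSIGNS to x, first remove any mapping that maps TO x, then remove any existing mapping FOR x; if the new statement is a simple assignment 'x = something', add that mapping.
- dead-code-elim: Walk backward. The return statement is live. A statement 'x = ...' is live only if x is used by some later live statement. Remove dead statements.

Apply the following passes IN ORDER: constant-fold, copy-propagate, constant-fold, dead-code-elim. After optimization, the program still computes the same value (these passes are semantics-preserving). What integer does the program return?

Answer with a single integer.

Initial IR:
  x = 1
  c = x * 2
  y = x * 2
  b = x + 2
  return x
After constant-fold (5 stmts):
  x = 1
  c = x * 2
  y = x * 2
  b = x + 2
  return x
After copy-propagate (5 stmts):
  x = 1
  c = 1 * 2
  y = 1 * 2
  b = 1 + 2
  return 1
After constant-fold (5 stmts):
  x = 1
  c = 2
  y = 2
  b = 3
  return 1
After dead-code-elim (1 stmts):
  return 1
Evaluate:
  x = 1  =>  x = 1
  c = x * 2  =>  c = 2
  y = x * 2  =>  y = 2
  b = x + 2  =>  b = 3
  return x = 1

Answer: 1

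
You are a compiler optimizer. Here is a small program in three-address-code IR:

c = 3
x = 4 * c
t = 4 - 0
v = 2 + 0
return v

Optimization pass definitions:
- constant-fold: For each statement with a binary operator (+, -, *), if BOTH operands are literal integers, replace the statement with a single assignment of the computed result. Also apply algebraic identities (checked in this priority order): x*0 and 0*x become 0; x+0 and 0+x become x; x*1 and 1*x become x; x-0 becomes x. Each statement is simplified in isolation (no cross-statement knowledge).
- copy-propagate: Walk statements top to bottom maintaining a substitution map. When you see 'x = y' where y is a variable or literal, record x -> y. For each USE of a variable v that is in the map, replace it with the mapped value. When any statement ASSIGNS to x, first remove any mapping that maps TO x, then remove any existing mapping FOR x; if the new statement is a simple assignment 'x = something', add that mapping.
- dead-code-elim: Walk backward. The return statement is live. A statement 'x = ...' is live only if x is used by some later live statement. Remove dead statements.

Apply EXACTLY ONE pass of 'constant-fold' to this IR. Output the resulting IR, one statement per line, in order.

Applying constant-fold statement-by-statement:
  [1] c = 3  (unchanged)
  [2] x = 4 * c  (unchanged)
  [3] t = 4 - 0  -> t = 4
  [4] v = 2 + 0  -> v = 2
  [5] return v  (unchanged)
Result (5 stmts):
  c = 3
  x = 4 * c
  t = 4
  v = 2
  return v

Answer: c = 3
x = 4 * c
t = 4
v = 2
return v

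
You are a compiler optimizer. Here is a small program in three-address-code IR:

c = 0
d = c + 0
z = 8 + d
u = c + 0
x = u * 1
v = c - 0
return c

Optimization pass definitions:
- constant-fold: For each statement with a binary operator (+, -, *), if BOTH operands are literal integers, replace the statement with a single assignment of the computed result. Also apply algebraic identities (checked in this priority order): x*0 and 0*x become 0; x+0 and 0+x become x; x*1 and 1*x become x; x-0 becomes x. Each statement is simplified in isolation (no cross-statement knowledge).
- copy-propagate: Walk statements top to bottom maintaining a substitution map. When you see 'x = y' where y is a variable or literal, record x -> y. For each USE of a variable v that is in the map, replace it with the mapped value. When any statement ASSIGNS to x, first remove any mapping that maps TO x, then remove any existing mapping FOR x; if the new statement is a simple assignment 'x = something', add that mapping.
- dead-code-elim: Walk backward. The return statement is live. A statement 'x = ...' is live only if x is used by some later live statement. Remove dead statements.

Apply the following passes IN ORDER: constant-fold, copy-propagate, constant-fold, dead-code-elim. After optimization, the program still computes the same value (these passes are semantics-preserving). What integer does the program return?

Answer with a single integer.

Initial IR:
  c = 0
  d = c + 0
  z = 8 + d
  u = c + 0
  x = u * 1
  v = c - 0
  return c
After constant-fold (7 stmts):
  c = 0
  d = c
  z = 8 + d
  u = c
  x = u
  v = c
  return c
After copy-propagate (7 stmts):
  c = 0
  d = 0
  z = 8 + 0
  u = 0
  x = 0
  v = 0
  return 0
After constant-fold (7 stmts):
  c = 0
  d = 0
  z = 8
  u = 0
  x = 0
  v = 0
  return 0
After dead-code-elim (1 stmts):
  return 0
Evaluate:
  c = 0  =>  c = 0
  d = c + 0  =>  d = 0
  z = 8 + d  =>  z = 8
  u = c + 0  =>  u = 0
  x = u * 1  =>  x = 0
  v = c - 0  =>  v = 0
  return c = 0

Answer: 0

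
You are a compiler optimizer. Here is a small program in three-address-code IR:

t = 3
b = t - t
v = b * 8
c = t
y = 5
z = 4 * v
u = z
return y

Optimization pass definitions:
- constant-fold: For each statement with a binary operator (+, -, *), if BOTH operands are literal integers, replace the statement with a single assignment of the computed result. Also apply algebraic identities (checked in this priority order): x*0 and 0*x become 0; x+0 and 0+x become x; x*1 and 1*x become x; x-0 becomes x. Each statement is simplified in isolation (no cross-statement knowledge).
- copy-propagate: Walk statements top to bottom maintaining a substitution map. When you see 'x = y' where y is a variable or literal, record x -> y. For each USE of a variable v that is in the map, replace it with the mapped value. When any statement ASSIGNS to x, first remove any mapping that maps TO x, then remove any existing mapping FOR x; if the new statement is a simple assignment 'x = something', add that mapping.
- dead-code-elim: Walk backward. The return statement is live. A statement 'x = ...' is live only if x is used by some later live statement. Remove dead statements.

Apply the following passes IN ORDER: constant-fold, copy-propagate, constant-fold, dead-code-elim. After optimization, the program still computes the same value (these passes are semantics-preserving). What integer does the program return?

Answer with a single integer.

Answer: 5

Derivation:
Initial IR:
  t = 3
  b = t - t
  v = b * 8
  c = t
  y = 5
  z = 4 * v
  u = z
  return y
After constant-fold (8 stmts):
  t = 3
  b = t - t
  v = b * 8
  c = t
  y = 5
  z = 4 * v
  u = z
  return y
After copy-propagate (8 stmts):
  t = 3
  b = 3 - 3
  v = b * 8
  c = 3
  y = 5
  z = 4 * v
  u = z
  return 5
After constant-fold (8 stmts):
  t = 3
  b = 0
  v = b * 8
  c = 3
  y = 5
  z = 4 * v
  u = z
  return 5
After dead-code-elim (1 stmts):
  return 5
Evaluate:
  t = 3  =>  t = 3
  b = t - t  =>  b = 0
  v = b * 8  =>  v = 0
  c = t  =>  c = 3
  y = 5  =>  y = 5
  z = 4 * v  =>  z = 0
  u = z  =>  u = 0
  return y = 5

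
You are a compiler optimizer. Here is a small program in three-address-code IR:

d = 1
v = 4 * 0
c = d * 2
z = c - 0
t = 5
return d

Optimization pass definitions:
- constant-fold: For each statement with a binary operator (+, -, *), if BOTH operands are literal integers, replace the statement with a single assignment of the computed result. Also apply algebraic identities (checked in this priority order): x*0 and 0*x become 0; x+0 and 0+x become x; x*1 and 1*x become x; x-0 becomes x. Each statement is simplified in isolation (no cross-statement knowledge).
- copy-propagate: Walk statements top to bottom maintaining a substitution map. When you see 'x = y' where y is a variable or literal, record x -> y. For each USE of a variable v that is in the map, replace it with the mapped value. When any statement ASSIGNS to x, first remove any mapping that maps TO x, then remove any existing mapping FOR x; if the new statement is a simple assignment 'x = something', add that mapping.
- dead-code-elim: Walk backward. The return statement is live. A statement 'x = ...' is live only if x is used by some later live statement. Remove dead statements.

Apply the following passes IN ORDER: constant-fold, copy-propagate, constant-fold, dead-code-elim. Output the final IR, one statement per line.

Initial IR:
  d = 1
  v = 4 * 0
  c = d * 2
  z = c - 0
  t = 5
  return d
After constant-fold (6 stmts):
  d = 1
  v = 0
  c = d * 2
  z = c
  t = 5
  return d
After copy-propagate (6 stmts):
  d = 1
  v = 0
  c = 1 * 2
  z = c
  t = 5
  return 1
After constant-fold (6 stmts):
  d = 1
  v = 0
  c = 2
  z = c
  t = 5
  return 1
After dead-code-elim (1 stmts):
  return 1

Answer: return 1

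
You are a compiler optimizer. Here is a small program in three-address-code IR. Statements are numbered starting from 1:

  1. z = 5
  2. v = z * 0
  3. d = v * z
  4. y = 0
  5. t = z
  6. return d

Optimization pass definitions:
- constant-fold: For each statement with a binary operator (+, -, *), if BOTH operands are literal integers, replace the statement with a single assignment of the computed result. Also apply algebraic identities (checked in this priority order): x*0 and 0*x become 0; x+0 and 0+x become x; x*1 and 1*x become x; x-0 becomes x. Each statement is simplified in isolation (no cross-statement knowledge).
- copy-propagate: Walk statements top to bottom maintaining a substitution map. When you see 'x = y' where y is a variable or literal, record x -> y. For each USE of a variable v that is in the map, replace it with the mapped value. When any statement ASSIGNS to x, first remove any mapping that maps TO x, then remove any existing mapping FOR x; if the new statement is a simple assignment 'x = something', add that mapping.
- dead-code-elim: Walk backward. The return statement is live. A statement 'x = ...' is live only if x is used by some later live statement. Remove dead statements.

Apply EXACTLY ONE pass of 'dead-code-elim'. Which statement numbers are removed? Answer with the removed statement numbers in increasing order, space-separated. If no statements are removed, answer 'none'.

Backward liveness scan:
Stmt 1 'z = 5': KEEP (z is live); live-in = []
Stmt 2 'v = z * 0': KEEP (v is live); live-in = ['z']
Stmt 3 'd = v * z': KEEP (d is live); live-in = ['v', 'z']
Stmt 4 'y = 0': DEAD (y not in live set ['d'])
Stmt 5 't = z': DEAD (t not in live set ['d'])
Stmt 6 'return d': KEEP (return); live-in = ['d']
Removed statement numbers: [4, 5]
Surviving IR:
  z = 5
  v = z * 0
  d = v * z
  return d

Answer: 4 5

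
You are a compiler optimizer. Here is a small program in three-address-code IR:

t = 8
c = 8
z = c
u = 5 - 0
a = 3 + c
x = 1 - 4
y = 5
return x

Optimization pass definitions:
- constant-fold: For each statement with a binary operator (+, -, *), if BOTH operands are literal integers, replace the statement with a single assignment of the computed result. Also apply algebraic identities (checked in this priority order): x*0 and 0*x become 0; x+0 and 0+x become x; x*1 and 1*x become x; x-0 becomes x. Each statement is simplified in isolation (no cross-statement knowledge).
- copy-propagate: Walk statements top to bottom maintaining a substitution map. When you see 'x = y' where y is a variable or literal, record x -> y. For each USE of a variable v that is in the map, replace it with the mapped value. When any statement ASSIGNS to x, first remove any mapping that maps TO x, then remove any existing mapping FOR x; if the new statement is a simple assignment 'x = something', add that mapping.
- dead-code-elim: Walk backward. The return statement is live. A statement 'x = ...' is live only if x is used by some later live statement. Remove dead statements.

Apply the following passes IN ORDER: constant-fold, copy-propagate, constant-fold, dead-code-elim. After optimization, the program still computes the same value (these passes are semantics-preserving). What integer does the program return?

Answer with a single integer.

Answer: -3

Derivation:
Initial IR:
  t = 8
  c = 8
  z = c
  u = 5 - 0
  a = 3 + c
  x = 1 - 4
  y = 5
  return x
After constant-fold (8 stmts):
  t = 8
  c = 8
  z = c
  u = 5
  a = 3 + c
  x = -3
  y = 5
  return x
After copy-propagate (8 stmts):
  t = 8
  c = 8
  z = 8
  u = 5
  a = 3 + 8
  x = -3
  y = 5
  return -3
After constant-fold (8 stmts):
  t = 8
  c = 8
  z = 8
  u = 5
  a = 11
  x = -3
  y = 5
  return -3
After dead-code-elim (1 stmts):
  return -3
Evaluate:
  t = 8  =>  t = 8
  c = 8  =>  c = 8
  z = c  =>  z = 8
  u = 5 - 0  =>  u = 5
  a = 3 + c  =>  a = 11
  x = 1 - 4  =>  x = -3
  y = 5  =>  y = 5
  return x = -3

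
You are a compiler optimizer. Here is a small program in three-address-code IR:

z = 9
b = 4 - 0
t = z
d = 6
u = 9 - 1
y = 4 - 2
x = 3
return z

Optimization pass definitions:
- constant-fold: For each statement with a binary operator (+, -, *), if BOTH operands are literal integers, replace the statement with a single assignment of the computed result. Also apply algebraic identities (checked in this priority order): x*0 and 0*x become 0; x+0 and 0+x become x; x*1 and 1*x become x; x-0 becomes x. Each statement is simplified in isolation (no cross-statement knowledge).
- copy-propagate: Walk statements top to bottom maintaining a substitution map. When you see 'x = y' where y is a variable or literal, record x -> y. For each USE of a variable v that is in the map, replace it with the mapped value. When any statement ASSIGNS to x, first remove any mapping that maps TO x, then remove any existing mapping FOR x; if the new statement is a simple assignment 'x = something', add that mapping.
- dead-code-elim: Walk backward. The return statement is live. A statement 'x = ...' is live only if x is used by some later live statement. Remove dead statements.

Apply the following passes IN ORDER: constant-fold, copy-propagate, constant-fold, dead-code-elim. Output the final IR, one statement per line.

Initial IR:
  z = 9
  b = 4 - 0
  t = z
  d = 6
  u = 9 - 1
  y = 4 - 2
  x = 3
  return z
After constant-fold (8 stmts):
  z = 9
  b = 4
  t = z
  d = 6
  u = 8
  y = 2
  x = 3
  return z
After copy-propagate (8 stmts):
  z = 9
  b = 4
  t = 9
  d = 6
  u = 8
  y = 2
  x = 3
  return 9
After constant-fold (8 stmts):
  z = 9
  b = 4
  t = 9
  d = 6
  u = 8
  y = 2
  x = 3
  return 9
After dead-code-elim (1 stmts):
  return 9

Answer: return 9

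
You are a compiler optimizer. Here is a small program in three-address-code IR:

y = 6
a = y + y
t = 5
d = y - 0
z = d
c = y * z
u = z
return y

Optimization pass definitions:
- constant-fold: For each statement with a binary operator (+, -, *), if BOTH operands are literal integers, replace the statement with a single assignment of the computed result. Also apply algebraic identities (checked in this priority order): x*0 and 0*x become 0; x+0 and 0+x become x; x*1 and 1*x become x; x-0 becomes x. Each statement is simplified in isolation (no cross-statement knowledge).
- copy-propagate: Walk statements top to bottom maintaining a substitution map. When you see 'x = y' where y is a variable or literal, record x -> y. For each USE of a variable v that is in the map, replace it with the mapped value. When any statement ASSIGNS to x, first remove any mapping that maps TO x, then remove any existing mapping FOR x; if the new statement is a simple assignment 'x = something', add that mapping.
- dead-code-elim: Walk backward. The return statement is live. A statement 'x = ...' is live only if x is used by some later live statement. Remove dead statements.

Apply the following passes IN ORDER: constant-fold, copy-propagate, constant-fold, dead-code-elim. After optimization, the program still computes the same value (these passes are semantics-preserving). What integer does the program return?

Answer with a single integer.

Answer: 6

Derivation:
Initial IR:
  y = 6
  a = y + y
  t = 5
  d = y - 0
  z = d
  c = y * z
  u = z
  return y
After constant-fold (8 stmts):
  y = 6
  a = y + y
  t = 5
  d = y
  z = d
  c = y * z
  u = z
  return y
After copy-propagate (8 stmts):
  y = 6
  a = 6 + 6
  t = 5
  d = 6
  z = 6
  c = 6 * 6
  u = 6
  return 6
After constant-fold (8 stmts):
  y = 6
  a = 12
  t = 5
  d = 6
  z = 6
  c = 36
  u = 6
  return 6
After dead-code-elim (1 stmts):
  return 6
Evaluate:
  y = 6  =>  y = 6
  a = y + y  =>  a = 12
  t = 5  =>  t = 5
  d = y - 0  =>  d = 6
  z = d  =>  z = 6
  c = y * z  =>  c = 36
  u = z  =>  u = 6
  return y = 6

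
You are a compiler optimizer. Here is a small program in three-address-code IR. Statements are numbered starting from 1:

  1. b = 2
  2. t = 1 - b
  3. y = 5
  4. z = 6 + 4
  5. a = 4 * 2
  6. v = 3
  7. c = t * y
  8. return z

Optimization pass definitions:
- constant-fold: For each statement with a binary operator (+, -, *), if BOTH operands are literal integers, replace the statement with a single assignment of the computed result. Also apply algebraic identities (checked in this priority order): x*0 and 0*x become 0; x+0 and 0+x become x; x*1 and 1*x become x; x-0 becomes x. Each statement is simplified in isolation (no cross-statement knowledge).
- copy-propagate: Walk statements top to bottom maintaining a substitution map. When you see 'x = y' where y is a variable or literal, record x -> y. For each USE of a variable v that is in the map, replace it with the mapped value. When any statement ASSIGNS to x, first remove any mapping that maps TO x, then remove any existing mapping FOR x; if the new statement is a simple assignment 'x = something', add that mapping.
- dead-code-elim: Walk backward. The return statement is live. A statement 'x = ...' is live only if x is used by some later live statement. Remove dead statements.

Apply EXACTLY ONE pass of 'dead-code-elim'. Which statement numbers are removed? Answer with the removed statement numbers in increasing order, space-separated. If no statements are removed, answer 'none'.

Backward liveness scan:
Stmt 1 'b = 2': DEAD (b not in live set [])
Stmt 2 't = 1 - b': DEAD (t not in live set [])
Stmt 3 'y = 5': DEAD (y not in live set [])
Stmt 4 'z = 6 + 4': KEEP (z is live); live-in = []
Stmt 5 'a = 4 * 2': DEAD (a not in live set ['z'])
Stmt 6 'v = 3': DEAD (v not in live set ['z'])
Stmt 7 'c = t * y': DEAD (c not in live set ['z'])
Stmt 8 'return z': KEEP (return); live-in = ['z']
Removed statement numbers: [1, 2, 3, 5, 6, 7]
Surviving IR:
  z = 6 + 4
  return z

Answer: 1 2 3 5 6 7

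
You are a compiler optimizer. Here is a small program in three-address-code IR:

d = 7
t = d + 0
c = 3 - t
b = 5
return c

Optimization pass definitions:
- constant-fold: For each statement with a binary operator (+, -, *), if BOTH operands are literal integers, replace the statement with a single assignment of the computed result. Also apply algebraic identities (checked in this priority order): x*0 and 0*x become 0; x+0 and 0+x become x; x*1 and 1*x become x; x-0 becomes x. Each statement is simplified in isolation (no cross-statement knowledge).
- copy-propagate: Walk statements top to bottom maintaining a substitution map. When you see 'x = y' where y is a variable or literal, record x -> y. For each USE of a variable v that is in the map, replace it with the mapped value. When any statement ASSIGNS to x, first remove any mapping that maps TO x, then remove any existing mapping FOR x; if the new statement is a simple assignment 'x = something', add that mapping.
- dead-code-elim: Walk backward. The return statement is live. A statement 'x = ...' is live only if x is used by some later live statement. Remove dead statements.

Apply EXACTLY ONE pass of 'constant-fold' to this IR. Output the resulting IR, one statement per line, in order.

Applying constant-fold statement-by-statement:
  [1] d = 7  (unchanged)
  [2] t = d + 0  -> t = d
  [3] c = 3 - t  (unchanged)
  [4] b = 5  (unchanged)
  [5] return c  (unchanged)
Result (5 stmts):
  d = 7
  t = d
  c = 3 - t
  b = 5
  return c

Answer: d = 7
t = d
c = 3 - t
b = 5
return c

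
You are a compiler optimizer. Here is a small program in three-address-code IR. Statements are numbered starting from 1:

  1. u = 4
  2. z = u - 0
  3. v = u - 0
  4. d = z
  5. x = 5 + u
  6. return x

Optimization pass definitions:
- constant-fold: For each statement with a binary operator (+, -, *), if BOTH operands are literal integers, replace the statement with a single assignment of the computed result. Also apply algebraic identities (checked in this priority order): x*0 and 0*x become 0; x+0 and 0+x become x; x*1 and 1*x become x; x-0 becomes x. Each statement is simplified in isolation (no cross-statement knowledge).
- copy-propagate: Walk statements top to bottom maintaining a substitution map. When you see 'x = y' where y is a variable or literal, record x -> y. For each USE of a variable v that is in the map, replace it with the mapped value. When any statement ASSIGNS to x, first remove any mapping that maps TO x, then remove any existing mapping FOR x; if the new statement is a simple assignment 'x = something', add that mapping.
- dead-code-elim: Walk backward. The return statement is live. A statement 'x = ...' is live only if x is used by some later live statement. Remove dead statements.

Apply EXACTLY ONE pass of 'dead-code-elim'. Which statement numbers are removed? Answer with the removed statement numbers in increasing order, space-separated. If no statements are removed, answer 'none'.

Answer: 2 3 4

Derivation:
Backward liveness scan:
Stmt 1 'u = 4': KEEP (u is live); live-in = []
Stmt 2 'z = u - 0': DEAD (z not in live set ['u'])
Stmt 3 'v = u - 0': DEAD (v not in live set ['u'])
Stmt 4 'd = z': DEAD (d not in live set ['u'])
Stmt 5 'x = 5 + u': KEEP (x is live); live-in = ['u']
Stmt 6 'return x': KEEP (return); live-in = ['x']
Removed statement numbers: [2, 3, 4]
Surviving IR:
  u = 4
  x = 5 + u
  return x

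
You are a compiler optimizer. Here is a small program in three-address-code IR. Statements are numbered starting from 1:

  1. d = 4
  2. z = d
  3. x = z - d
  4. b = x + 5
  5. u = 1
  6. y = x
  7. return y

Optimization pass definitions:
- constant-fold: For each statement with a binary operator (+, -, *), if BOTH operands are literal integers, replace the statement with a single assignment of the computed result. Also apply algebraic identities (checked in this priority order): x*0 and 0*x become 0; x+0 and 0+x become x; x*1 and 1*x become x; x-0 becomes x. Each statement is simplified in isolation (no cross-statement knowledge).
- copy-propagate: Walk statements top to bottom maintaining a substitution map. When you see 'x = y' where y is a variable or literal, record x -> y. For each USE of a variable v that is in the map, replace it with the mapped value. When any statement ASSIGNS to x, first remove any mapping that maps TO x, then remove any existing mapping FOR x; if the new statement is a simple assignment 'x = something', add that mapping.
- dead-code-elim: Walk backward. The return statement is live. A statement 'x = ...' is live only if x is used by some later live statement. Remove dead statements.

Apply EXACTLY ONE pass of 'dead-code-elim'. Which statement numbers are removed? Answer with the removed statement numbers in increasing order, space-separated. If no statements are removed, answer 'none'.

Backward liveness scan:
Stmt 1 'd = 4': KEEP (d is live); live-in = []
Stmt 2 'z = d': KEEP (z is live); live-in = ['d']
Stmt 3 'x = z - d': KEEP (x is live); live-in = ['d', 'z']
Stmt 4 'b = x + 5': DEAD (b not in live set ['x'])
Stmt 5 'u = 1': DEAD (u not in live set ['x'])
Stmt 6 'y = x': KEEP (y is live); live-in = ['x']
Stmt 7 'return y': KEEP (return); live-in = ['y']
Removed statement numbers: [4, 5]
Surviving IR:
  d = 4
  z = d
  x = z - d
  y = x
  return y

Answer: 4 5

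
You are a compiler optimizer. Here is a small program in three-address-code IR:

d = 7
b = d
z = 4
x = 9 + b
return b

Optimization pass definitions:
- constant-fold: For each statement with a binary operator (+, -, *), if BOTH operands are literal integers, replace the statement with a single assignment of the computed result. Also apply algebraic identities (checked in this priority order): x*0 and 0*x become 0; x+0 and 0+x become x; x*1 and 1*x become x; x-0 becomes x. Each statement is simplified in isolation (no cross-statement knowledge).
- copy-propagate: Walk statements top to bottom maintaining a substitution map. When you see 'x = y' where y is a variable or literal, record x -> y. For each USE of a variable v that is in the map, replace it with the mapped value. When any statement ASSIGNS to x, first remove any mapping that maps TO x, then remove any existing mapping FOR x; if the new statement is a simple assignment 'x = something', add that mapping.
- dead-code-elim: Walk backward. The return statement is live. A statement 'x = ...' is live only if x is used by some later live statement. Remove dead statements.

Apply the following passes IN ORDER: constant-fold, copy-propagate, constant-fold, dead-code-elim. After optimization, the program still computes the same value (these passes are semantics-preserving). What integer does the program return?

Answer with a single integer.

Answer: 7

Derivation:
Initial IR:
  d = 7
  b = d
  z = 4
  x = 9 + b
  return b
After constant-fold (5 stmts):
  d = 7
  b = d
  z = 4
  x = 9 + b
  return b
After copy-propagate (5 stmts):
  d = 7
  b = 7
  z = 4
  x = 9 + 7
  return 7
After constant-fold (5 stmts):
  d = 7
  b = 7
  z = 4
  x = 16
  return 7
After dead-code-elim (1 stmts):
  return 7
Evaluate:
  d = 7  =>  d = 7
  b = d  =>  b = 7
  z = 4  =>  z = 4
  x = 9 + b  =>  x = 16
  return b = 7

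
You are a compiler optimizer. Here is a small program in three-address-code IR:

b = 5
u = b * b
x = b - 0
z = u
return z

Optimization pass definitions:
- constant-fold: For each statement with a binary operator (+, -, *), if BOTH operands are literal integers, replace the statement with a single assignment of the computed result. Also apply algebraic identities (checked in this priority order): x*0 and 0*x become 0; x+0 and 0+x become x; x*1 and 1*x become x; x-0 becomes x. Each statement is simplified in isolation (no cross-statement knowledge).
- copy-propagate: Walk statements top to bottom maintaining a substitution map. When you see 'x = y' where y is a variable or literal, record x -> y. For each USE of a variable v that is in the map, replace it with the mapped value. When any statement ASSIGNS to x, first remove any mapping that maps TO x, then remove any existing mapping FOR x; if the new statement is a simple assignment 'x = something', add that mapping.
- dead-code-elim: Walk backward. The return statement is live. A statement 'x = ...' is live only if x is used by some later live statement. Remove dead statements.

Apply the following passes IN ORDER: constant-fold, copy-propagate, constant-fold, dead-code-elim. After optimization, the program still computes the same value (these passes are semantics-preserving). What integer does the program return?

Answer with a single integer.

Initial IR:
  b = 5
  u = b * b
  x = b - 0
  z = u
  return z
After constant-fold (5 stmts):
  b = 5
  u = b * b
  x = b
  z = u
  return z
After copy-propagate (5 stmts):
  b = 5
  u = 5 * 5
  x = 5
  z = u
  return u
After constant-fold (5 stmts):
  b = 5
  u = 25
  x = 5
  z = u
  return u
After dead-code-elim (2 stmts):
  u = 25
  return u
Evaluate:
  b = 5  =>  b = 5
  u = b * b  =>  u = 25
  x = b - 0  =>  x = 5
  z = u  =>  z = 25
  return z = 25

Answer: 25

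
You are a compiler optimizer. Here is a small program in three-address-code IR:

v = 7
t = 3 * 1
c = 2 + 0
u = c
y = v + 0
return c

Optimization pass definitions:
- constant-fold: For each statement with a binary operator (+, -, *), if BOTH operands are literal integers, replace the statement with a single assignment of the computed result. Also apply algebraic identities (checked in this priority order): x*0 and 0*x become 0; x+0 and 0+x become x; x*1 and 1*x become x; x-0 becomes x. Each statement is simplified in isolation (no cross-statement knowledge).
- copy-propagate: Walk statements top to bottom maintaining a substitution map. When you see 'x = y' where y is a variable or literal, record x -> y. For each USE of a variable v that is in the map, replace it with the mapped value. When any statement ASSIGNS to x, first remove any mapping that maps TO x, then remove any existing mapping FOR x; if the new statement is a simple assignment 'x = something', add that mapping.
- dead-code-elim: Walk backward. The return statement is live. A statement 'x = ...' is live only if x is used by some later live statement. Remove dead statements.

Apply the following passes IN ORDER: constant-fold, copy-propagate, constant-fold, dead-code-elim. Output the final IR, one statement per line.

Initial IR:
  v = 7
  t = 3 * 1
  c = 2 + 0
  u = c
  y = v + 0
  return c
After constant-fold (6 stmts):
  v = 7
  t = 3
  c = 2
  u = c
  y = v
  return c
After copy-propagate (6 stmts):
  v = 7
  t = 3
  c = 2
  u = 2
  y = 7
  return 2
After constant-fold (6 stmts):
  v = 7
  t = 3
  c = 2
  u = 2
  y = 7
  return 2
After dead-code-elim (1 stmts):
  return 2

Answer: return 2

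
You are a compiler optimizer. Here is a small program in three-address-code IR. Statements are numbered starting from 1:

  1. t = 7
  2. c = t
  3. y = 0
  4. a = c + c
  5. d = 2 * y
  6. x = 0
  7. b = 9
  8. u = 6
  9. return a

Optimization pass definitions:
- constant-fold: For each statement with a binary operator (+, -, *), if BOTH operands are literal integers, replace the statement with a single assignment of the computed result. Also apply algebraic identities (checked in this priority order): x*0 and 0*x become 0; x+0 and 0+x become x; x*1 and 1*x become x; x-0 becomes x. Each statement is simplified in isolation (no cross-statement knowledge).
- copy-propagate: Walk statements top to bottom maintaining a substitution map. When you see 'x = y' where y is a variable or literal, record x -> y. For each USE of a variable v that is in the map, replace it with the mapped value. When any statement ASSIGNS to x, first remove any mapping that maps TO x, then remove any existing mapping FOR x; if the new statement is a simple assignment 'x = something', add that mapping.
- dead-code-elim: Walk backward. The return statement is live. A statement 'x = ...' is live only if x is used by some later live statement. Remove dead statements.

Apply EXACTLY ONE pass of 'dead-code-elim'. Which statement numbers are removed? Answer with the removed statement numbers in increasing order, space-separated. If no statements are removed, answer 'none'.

Answer: 3 5 6 7 8

Derivation:
Backward liveness scan:
Stmt 1 't = 7': KEEP (t is live); live-in = []
Stmt 2 'c = t': KEEP (c is live); live-in = ['t']
Stmt 3 'y = 0': DEAD (y not in live set ['c'])
Stmt 4 'a = c + c': KEEP (a is live); live-in = ['c']
Stmt 5 'd = 2 * y': DEAD (d not in live set ['a'])
Stmt 6 'x = 0': DEAD (x not in live set ['a'])
Stmt 7 'b = 9': DEAD (b not in live set ['a'])
Stmt 8 'u = 6': DEAD (u not in live set ['a'])
Stmt 9 'return a': KEEP (return); live-in = ['a']
Removed statement numbers: [3, 5, 6, 7, 8]
Surviving IR:
  t = 7
  c = t
  a = c + c
  return a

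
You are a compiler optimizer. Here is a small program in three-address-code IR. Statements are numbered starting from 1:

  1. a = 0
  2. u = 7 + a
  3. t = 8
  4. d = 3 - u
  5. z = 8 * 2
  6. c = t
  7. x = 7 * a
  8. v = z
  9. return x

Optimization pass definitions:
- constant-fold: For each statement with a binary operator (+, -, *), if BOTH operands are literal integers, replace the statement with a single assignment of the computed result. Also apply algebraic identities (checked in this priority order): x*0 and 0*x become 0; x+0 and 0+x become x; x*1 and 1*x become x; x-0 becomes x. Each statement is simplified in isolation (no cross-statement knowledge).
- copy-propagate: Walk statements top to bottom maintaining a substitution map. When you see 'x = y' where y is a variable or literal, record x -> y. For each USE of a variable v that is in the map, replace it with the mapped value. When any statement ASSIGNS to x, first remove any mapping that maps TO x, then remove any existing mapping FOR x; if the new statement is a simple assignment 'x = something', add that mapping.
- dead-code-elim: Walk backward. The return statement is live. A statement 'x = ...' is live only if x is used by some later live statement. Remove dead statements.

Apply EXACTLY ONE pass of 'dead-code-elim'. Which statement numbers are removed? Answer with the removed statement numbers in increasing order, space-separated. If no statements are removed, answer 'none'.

Backward liveness scan:
Stmt 1 'a = 0': KEEP (a is live); live-in = []
Stmt 2 'u = 7 + a': DEAD (u not in live set ['a'])
Stmt 3 't = 8': DEAD (t not in live set ['a'])
Stmt 4 'd = 3 - u': DEAD (d not in live set ['a'])
Stmt 5 'z = 8 * 2': DEAD (z not in live set ['a'])
Stmt 6 'c = t': DEAD (c not in live set ['a'])
Stmt 7 'x = 7 * a': KEEP (x is live); live-in = ['a']
Stmt 8 'v = z': DEAD (v not in live set ['x'])
Stmt 9 'return x': KEEP (return); live-in = ['x']
Removed statement numbers: [2, 3, 4, 5, 6, 8]
Surviving IR:
  a = 0
  x = 7 * a
  return x

Answer: 2 3 4 5 6 8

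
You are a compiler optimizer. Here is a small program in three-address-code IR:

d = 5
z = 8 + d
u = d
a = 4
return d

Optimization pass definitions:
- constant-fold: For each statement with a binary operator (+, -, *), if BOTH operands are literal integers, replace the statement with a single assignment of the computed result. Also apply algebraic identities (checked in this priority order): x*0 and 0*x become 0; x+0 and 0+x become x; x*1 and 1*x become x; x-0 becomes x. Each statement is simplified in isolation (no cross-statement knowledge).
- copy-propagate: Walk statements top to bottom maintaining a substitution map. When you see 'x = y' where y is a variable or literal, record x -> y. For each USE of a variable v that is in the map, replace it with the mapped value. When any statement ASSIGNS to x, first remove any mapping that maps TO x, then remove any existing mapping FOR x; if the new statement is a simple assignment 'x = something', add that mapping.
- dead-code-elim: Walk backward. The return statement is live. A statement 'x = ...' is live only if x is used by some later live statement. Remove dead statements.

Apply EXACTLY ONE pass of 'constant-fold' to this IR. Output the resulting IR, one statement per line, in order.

Applying constant-fold statement-by-statement:
  [1] d = 5  (unchanged)
  [2] z = 8 + d  (unchanged)
  [3] u = d  (unchanged)
  [4] a = 4  (unchanged)
  [5] return d  (unchanged)
Result (5 stmts):
  d = 5
  z = 8 + d
  u = d
  a = 4
  return d

Answer: d = 5
z = 8 + d
u = d
a = 4
return d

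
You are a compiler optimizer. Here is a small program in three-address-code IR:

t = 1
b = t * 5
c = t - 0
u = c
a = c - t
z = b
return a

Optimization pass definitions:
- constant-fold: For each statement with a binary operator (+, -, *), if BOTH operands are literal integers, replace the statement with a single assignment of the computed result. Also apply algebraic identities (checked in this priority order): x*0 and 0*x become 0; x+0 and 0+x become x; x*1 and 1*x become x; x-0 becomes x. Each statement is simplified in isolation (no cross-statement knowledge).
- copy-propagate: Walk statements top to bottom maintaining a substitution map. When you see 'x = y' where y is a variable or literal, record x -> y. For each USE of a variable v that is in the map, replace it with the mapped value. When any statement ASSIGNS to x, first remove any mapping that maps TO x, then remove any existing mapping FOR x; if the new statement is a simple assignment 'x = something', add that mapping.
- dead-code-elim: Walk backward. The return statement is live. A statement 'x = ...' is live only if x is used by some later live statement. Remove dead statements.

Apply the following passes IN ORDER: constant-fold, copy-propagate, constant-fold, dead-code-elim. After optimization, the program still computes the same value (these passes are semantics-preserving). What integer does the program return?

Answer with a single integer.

Initial IR:
  t = 1
  b = t * 5
  c = t - 0
  u = c
  a = c - t
  z = b
  return a
After constant-fold (7 stmts):
  t = 1
  b = t * 5
  c = t
  u = c
  a = c - t
  z = b
  return a
After copy-propagate (7 stmts):
  t = 1
  b = 1 * 5
  c = 1
  u = 1
  a = 1 - 1
  z = b
  return a
After constant-fold (7 stmts):
  t = 1
  b = 5
  c = 1
  u = 1
  a = 0
  z = b
  return a
After dead-code-elim (2 stmts):
  a = 0
  return a
Evaluate:
  t = 1  =>  t = 1
  b = t * 5  =>  b = 5
  c = t - 0  =>  c = 1
  u = c  =>  u = 1
  a = c - t  =>  a = 0
  z = b  =>  z = 5
  return a = 0

Answer: 0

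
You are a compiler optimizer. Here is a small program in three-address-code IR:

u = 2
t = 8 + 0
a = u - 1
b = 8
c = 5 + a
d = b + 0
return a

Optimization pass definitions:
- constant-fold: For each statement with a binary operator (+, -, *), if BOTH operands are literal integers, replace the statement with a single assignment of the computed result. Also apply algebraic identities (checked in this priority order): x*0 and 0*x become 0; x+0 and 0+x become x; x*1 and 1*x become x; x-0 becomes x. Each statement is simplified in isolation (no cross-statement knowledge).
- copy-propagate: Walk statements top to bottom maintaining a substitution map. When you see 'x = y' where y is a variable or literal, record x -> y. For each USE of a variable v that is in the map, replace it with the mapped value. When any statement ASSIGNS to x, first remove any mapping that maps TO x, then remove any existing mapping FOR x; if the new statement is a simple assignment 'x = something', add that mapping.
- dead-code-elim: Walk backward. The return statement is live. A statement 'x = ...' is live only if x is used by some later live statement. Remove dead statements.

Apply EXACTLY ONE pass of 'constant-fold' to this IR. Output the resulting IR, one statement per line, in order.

Answer: u = 2
t = 8
a = u - 1
b = 8
c = 5 + a
d = b
return a

Derivation:
Applying constant-fold statement-by-statement:
  [1] u = 2  (unchanged)
  [2] t = 8 + 0  -> t = 8
  [3] a = u - 1  (unchanged)
  [4] b = 8  (unchanged)
  [5] c = 5 + a  (unchanged)
  [6] d = b + 0  -> d = b
  [7] return a  (unchanged)
Result (7 stmts):
  u = 2
  t = 8
  a = u - 1
  b = 8
  c = 5 + a
  d = b
  return a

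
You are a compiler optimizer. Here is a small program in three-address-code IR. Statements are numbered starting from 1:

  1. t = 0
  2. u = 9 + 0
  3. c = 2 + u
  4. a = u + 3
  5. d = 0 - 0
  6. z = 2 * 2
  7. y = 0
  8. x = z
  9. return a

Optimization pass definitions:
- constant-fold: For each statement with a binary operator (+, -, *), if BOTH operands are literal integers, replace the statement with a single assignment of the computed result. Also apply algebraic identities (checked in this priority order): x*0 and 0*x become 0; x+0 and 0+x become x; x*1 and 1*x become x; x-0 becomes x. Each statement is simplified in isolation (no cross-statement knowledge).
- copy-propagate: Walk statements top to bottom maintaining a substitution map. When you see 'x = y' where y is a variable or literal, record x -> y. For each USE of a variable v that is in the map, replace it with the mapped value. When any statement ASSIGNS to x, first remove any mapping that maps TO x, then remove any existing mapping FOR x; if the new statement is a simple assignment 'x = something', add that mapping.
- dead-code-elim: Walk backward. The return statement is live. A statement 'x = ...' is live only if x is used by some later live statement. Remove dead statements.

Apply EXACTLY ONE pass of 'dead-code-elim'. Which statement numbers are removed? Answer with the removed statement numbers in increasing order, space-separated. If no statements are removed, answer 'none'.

Answer: 1 3 5 6 7 8

Derivation:
Backward liveness scan:
Stmt 1 't = 0': DEAD (t not in live set [])
Stmt 2 'u = 9 + 0': KEEP (u is live); live-in = []
Stmt 3 'c = 2 + u': DEAD (c not in live set ['u'])
Stmt 4 'a = u + 3': KEEP (a is live); live-in = ['u']
Stmt 5 'd = 0 - 0': DEAD (d not in live set ['a'])
Stmt 6 'z = 2 * 2': DEAD (z not in live set ['a'])
Stmt 7 'y = 0': DEAD (y not in live set ['a'])
Stmt 8 'x = z': DEAD (x not in live set ['a'])
Stmt 9 'return a': KEEP (return); live-in = ['a']
Removed statement numbers: [1, 3, 5, 6, 7, 8]
Surviving IR:
  u = 9 + 0
  a = u + 3
  return a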